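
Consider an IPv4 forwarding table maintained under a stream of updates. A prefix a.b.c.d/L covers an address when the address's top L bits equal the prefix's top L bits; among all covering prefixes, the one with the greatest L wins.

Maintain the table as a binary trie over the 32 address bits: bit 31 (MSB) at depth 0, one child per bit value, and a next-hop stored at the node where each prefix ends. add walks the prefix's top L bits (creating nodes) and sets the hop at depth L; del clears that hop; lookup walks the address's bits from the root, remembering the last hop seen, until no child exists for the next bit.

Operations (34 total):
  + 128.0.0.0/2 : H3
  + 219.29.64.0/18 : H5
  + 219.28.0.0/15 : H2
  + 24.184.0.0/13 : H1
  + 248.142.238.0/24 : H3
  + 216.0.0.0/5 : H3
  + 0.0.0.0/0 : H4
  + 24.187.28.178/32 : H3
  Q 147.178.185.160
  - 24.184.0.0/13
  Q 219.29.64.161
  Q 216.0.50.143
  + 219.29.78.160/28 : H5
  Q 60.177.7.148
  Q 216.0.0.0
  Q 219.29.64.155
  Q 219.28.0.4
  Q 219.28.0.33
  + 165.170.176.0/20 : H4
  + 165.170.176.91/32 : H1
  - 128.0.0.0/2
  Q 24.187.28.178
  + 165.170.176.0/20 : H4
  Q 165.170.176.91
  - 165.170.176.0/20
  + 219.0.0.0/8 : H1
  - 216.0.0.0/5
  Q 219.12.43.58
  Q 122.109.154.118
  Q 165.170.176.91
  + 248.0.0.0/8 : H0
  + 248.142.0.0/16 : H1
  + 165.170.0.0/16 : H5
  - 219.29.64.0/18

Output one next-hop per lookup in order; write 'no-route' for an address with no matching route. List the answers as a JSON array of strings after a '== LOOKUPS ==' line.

Trace:
  add 128.0.0.0/2 -> H3 at depth 2
  add 219.29.64.0/18 -> H5 at depth 18
  add 219.28.0.0/15 -> H2 at depth 15
  add 24.184.0.0/13 -> H1 at depth 13
  add 248.142.238.0/24 -> H3 at depth 24
  add 216.0.0.0/5 -> H3 at depth 5
  add 0.0.0.0/0 -> H4 at depth 0
  add 24.187.28.178/32 -> H3 at depth 32
  ? 147.178.185.160  path d0:H4→d1:-→d2:H3  best=H3
  del 24.184.0.0/13 (clear depth 13)
  ? 219.29.64.161  path d0:H4→d1:-→d2:-→d3:-→d4:-→d5:H3→d6:-→d7:-→d8:-→d9:-→d10:-→d11:-→d12:-→d13:-→d14:-→d15:H2→d16:-→d17:-→d18:H5  best=H5
  ? 216.0.50.143  path d0:H4→d1:-→d2:-→d3:-→d4:-→d5:H3→d6:-  best=H3
  add 219.29.78.160/28 -> H5 at depth 28
  ? 60.177.7.148  path d0:H4→d1:-→d2:-  best=H4
  ? 216.0.0.0  path d0:H4→d1:-→d2:-→d3:-→d4:-→d5:H3→d6:-  best=H3
  ? 219.29.64.155  path d0:H4→d1:-→d2:-→d3:-→d4:-→d5:H3→d6:-→d7:-→d8:-→d9:-→d10:-→d11:-→d12:-→d13:-→d14:-→d15:H2→d16:-→d17:-→d18:H5→d19:-→d20:-  best=H5
  ? 219.28.0.4  path d0:H4→d1:-→d2:-→d3:-→d4:-→d5:H3→d6:-→d7:-→d8:-→d9:-→d10:-→d11:-→d12:-→d13:-→d14:-→d15:H2  best=H2
  ? 219.28.0.33  path d0:H4→d1:-→d2:-→d3:-→d4:-→d5:H3→d6:-→d7:-→d8:-→d9:-→d10:-→d11:-→d12:-→d13:-→d14:-→d15:H2  best=H2
  add 165.170.176.0/20 -> H4 at depth 20
  add 165.170.176.91/32 -> H1 at depth 32
  del 128.0.0.0/2 (clear depth 2)
  ? 24.187.28.178  path d0:H4→d1:-→d2:-→d3:-→d4:-→d5:-→d6:-→d7:-→d8:-→d9:-→d10:-→d11:-→d12:-→d13:-→d14:-→d15:-→d16:-→d17:-→d18:-→d19:-→d20:-→d21:-→d22:-→d23:-→d24:-→d25:-→d26:-→d27:-→d28:-→d29:-→d30:-→d31:-→d32:H3  best=H3
  add 165.170.176.0/20 -> H4 at depth 20
  ? 165.170.176.91  path d0:H4→d1:-→d2:-→d3:-→d4:-→d5:-→d6:-→d7:-→d8:-→d9:-→d10:-→d11:-→d12:-→d13:-→d14:-→d15:-→d16:-→d17:-→d18:-→d19:-→d20:H4→d21:-→d22:-→d23:-→d24:-→d25:-→d26:-→d27:-→d28:-→d29:-→d30:-→d31:-→d32:H1  best=H1
  del 165.170.176.0/20 (clear depth 20)
  add 219.0.0.0/8 -> H1 at depth 8
  del 216.0.0.0/5 (clear depth 5)
  ? 219.12.43.58  path d0:H4→d1:-→d2:-→d3:-→d4:-→d5:-→d6:-→d7:-→d8:H1→d9:-→d10:-→d11:-  best=H1
  ? 122.109.154.118  path d0:H4→d1:-  best=H4
  ? 165.170.176.91  path d0:H4→d1:-→d2:-→d3:-→d4:-→d5:-→d6:-→d7:-→d8:-→d9:-→d10:-→d11:-→d12:-→d13:-→d14:-→d15:-→d16:-→d17:-→d18:-→d19:-→d20:-→d21:-→d22:-→d23:-→d24:-→d25:-→d26:-→d27:-→d28:-→d29:-→d30:-→d31:-→d32:H1  best=H1
  add 248.0.0.0/8 -> H0 at depth 8
  add 248.142.0.0/16 -> H1 at depth 16
  add 165.170.0.0/16 -> H5 at depth 16
  del 219.29.64.0/18 (clear depth 18)

== LOOKUPS ==
["H3","H5","H3","H4","H3","H5","H2","H2","H3","H1","H1","H4","H1"]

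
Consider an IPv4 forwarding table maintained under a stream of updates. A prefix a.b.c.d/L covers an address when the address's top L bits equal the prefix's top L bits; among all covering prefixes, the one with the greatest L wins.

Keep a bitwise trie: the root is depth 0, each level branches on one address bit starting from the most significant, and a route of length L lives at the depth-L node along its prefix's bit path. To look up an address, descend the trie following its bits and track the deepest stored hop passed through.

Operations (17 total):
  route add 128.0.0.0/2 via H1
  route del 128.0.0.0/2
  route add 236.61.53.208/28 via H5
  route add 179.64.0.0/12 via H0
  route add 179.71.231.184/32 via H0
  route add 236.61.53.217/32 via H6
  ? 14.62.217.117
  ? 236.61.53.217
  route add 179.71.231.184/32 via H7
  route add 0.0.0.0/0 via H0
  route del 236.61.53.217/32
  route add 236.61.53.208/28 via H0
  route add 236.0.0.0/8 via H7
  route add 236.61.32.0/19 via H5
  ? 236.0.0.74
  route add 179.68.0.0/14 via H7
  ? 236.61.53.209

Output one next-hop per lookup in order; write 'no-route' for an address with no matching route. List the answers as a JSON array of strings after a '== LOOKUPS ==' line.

Trace:
  add 128.0.0.0/2 -> H1 at depth 2
  del 128.0.0.0/2 (clear depth 2)
  add 236.61.53.208/28 -> H5 at depth 28
  add 179.64.0.0/12 -> H0 at depth 12
  add 179.71.231.184/32 -> H0 at depth 32
  add 236.61.53.217/32 -> H6 at depth 32
  Q 14.62.217.117: descend ε ; hops seen [∅] ; pick no-route
  Q 236.61.53.217: descend 11101100001111010011010111011001 ; hops seen [H5,H6] ; pick H6
  add 179.71.231.184/32 -> H7 at depth 32
  add 0.0.0.0/0 -> H0 at depth 0
  del 236.61.53.217/32 (clear depth 32)
  add 236.61.53.208/28 -> H0 at depth 28
  add 236.0.0.0/8 -> H7 at depth 8
  add 236.61.32.0/19 -> H5 at depth 19
  Q 236.0.0.74: descend 1110110000 ; hops seen [H0,H7] ; pick H7
  add 179.68.0.0/14 -> H7 at depth 14
  Q 236.61.53.209: descend 1110110000111101001101011101 ; hops seen [H0,H7,H5,H0] ; pick H0

== LOOKUPS ==
["no-route","H6","H7","H0"]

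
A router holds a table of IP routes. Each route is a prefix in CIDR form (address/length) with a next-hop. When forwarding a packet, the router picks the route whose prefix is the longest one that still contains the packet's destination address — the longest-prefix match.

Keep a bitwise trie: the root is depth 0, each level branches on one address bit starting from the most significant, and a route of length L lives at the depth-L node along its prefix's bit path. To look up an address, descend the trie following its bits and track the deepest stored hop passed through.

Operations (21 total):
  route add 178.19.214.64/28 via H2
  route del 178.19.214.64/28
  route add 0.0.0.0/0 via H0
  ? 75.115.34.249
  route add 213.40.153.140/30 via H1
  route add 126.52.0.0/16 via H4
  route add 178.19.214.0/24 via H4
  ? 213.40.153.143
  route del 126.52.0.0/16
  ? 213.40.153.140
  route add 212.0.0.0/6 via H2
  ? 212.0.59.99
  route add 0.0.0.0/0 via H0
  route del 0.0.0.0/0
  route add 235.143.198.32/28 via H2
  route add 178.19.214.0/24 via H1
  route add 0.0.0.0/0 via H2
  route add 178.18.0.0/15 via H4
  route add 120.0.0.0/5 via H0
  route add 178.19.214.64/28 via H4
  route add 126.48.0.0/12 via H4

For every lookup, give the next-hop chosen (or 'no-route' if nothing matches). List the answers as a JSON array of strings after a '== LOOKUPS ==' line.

Trace:
  add 178.19.214.64/28 -> H2 at depth 28
  - 178.19.214.64/28 clear@28
  add 0.0.0.0/0 -> H0 at depth 0
  Q 75.115.34.249: descend ε ; hops seen [H0] ; pick H0
  add 213.40.153.140/30 -> H1 at depth 30
  add 126.52.0.0/16 -> H4 at depth 16
  add 178.19.214.0/24 -> H4 at depth 24
  Q 213.40.153.143: descend 110101010010100010011001100011 ; hops seen [H0,H1] ; pick H1
  - 126.52.0.0/16 clear@16
  Q 213.40.153.140: descend 110101010010100010011001100011 ; hops seen [H0,H1] ; pick H1
  add 212.0.0.0/6 -> H2 at depth 6
  Q 212.0.59.99: descend 1101010 ; hops seen [H0,H2] ; pick H2
  add 0.0.0.0/0 -> H0 at depth 0
  - 0.0.0.0/0 clear@0
  add 235.143.198.32/28 -> H2 at depth 28
  add 178.19.214.0/24 -> H1 at depth 24
  add 0.0.0.0/0 -> H2 at depth 0
  add 178.18.0.0/15 -> H4 at depth 15
  add 120.0.0.0/5 -> H0 at depth 5
  add 178.19.214.64/28 -> H4 at depth 28
  add 126.48.0.0/12 -> H4 at depth 12

== LOOKUPS ==
["H0","H1","H1","H2"]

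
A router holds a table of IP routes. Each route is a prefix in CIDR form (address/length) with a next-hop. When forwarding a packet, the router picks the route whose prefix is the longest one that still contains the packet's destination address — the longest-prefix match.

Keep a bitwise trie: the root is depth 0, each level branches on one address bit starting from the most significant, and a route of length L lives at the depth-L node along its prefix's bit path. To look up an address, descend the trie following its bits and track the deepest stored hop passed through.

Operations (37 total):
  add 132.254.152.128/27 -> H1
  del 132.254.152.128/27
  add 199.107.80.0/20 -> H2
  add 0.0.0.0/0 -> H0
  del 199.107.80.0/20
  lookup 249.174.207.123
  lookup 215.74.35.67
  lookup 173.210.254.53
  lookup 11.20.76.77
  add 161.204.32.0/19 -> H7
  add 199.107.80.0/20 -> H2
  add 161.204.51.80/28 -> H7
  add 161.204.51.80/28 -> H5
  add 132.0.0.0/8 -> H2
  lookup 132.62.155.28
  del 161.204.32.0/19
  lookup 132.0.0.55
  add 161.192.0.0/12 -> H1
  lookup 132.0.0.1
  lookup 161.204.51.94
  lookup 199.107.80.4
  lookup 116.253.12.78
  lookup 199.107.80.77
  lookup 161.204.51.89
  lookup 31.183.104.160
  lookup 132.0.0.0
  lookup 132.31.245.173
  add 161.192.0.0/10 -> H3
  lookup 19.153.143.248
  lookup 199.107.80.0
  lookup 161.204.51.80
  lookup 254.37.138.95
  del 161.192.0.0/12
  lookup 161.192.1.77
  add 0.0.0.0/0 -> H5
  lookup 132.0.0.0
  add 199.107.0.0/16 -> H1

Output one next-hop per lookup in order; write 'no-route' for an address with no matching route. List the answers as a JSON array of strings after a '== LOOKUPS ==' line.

Trace:
  add 132.254.152.128/27 -> H1 at depth 27
  del 132.254.152.128/27 (clear depth 27)
  add 199.107.80.0/20 -> H2 at depth 20
  add 0.0.0.0/0 -> H0 at depth 0
  del 199.107.80.0/20 (clear depth 20)
  ? 249.174.207.123  path d0:H0→d1:-→d2:-  best=H0
  ? 215.74.35.67  path d0:H0→d1:-→d2:-→d3:-  best=H0
  ? 173.210.254.53  path d0:H0→d1:-→d2:-  best=H0
  ? 11.20.76.77  path d0:H0  best=H0
  add 161.204.32.0/19 -> H7 at depth 19
  add 199.107.80.0/20 -> H2 at depth 20
  add 161.204.51.80/28 -> H7 at depth 28
  add 161.204.51.80/28 -> H5 at depth 28
  add 132.0.0.0/8 -> H2 at depth 8
  ? 132.62.155.28  path d0:H0→d1:-→d2:-→d3:-→d4:-→d5:-→d6:-→d7:-→d8:H2  best=H2
  del 161.204.32.0/19 (clear depth 19)
  ? 132.0.0.55  path d0:H0→d1:-→d2:-→d3:-→d4:-→d5:-→d6:-→d7:-→d8:H2  best=H2
  add 161.192.0.0/12 -> H1 at depth 12
  ? 132.0.0.1  path d0:H0→d1:-→d2:-→d3:-→d4:-→d5:-→d6:-→d7:-→d8:H2  best=H2
  ? 161.204.51.94  path d0:H0→d1:-→d2:-→d3:-→d4:-→d5:-→d6:-→d7:-→d8:-→d9:-→d10:-→d11:-→d12:H1→d13:-→d14:-→d15:-→d16:-→d17:-→d18:-→d19:-→d20:-→d21:-→d22:-→d23:-→d24:-→d25:-→d26:-→d27:-→d28:H5  best=H5
  ? 199.107.80.4  path d0:H0→d1:-→d2:-→d3:-→d4:-→d5:-→d6:-→d7:-→d8:-→d9:-→d10:-→d11:-→d12:-→d13:-→d14:-→d15:-→d16:-→d17:-→d18:-→d19:-→d20:H2  best=H2
  ? 116.253.12.78  path d0:H0  best=H0
  ? 199.107.80.77  path d0:H0→d1:-→d2:-→d3:-→d4:-→d5:-→d6:-→d7:-→d8:-→d9:-→d10:-→d11:-→d12:-→d13:-→d14:-→d15:-→d16:-→d17:-→d18:-→d19:-→d20:H2  best=H2
  ? 161.204.51.89  path d0:H0→d1:-→d2:-→d3:-→d4:-→d5:-→d6:-→d7:-→d8:-→d9:-→d10:-→d11:-→d12:H1→d13:-→d14:-→d15:-→d16:-→d17:-→d18:-→d19:-→d20:-→d21:-→d22:-→d23:-→d24:-→d25:-→d26:-→d27:-→d28:H5  best=H5
  ? 31.183.104.160  path d0:H0  best=H0
  ? 132.0.0.0  path d0:H0→d1:-→d2:-→d3:-→d4:-→d5:-→d6:-→d7:-→d8:H2  best=H2
  ? 132.31.245.173  path d0:H0→d1:-→d2:-→d3:-→d4:-→d5:-→d6:-→d7:-→d8:H2  best=H2
  add 161.192.0.0/10 -> H3 at depth 10
  ? 19.153.143.248  path d0:H0  best=H0
  ? 199.107.80.0  path d0:H0→d1:-→d2:-→d3:-→d4:-→d5:-→d6:-→d7:-→d8:-→d9:-→d10:-→d11:-→d12:-→d13:-→d14:-→d15:-→d16:-→d17:-→d18:-→d19:-→d20:H2  best=H2
  ? 161.204.51.80  path d0:H0→d1:-→d2:-→d3:-→d4:-→d5:-→d6:-→d7:-→d8:-→d9:-→d10:H3→d11:-→d12:H1→d13:-→d14:-→d15:-→d16:-→d17:-→d18:-→d19:-→d20:-→d21:-→d22:-→d23:-→d24:-→d25:-→d26:-→d27:-→d28:H5  best=H5
  ? 254.37.138.95  path d0:H0→d1:-→d2:-  best=H0
  del 161.192.0.0/12 (clear depth 12)
  ? 161.192.1.77  path d0:H0→d1:-→d2:-→d3:-→d4:-→d5:-→d6:-→d7:-→d8:-→d9:-→d10:H3→d11:-→d12:-  best=H3
  add 0.0.0.0/0 -> H5 at depth 0
  ? 132.0.0.0  path d0:H5→d1:-→d2:-→d3:-→d4:-→d5:-→d6:-→d7:-→d8:H2  best=H2
  add 199.107.0.0/16 -> H1 at depth 16

== LOOKUPS ==
["H0","H0","H0","H0","H2","H2","H2","H5","H2","H0","H2","H5","H0","H2","H2","H0","H2","H5","H0","H3","H2"]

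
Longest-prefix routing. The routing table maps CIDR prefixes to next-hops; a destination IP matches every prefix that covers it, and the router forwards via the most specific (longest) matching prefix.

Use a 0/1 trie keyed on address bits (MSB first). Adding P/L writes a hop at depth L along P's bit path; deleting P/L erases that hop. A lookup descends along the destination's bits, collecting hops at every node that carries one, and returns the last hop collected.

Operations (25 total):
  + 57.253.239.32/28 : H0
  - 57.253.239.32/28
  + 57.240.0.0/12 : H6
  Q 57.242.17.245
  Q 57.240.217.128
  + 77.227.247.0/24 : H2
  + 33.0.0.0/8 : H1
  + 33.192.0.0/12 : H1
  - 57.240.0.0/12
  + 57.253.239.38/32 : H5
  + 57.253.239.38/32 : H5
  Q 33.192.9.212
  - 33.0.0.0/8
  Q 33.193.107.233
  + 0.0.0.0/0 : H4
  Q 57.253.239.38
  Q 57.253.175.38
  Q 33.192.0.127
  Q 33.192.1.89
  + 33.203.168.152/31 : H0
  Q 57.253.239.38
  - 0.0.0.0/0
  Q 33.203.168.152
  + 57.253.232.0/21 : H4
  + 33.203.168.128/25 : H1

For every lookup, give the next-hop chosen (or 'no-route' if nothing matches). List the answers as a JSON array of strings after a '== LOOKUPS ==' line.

Process each operation:
  + 57.253.239.32/28 (H0) depth=28
  del 57.253.239.32/28 (clear depth 28)
  + 57.240.0.0/12 (H6) depth=12
  lookup 57.242.17.245: bits 001110011111 walk d0:-→d1:-→d2:-→d3:-→d4:-→d5:-→d6:-→d7:-→d8:-→d9:-→d10:-→d11:-→d12:H6 -> H6
  lookup 57.240.217.128: bits 001110011111 walk d0:-→d1:-→d2:-→d3:-→d4:-→d5:-→d6:-→d7:-→d8:-→d9:-→d10:-→d11:-→d12:H6 -> H6
  + 77.227.247.0/24 (H2) depth=24
  + 33.0.0.0/8 (H1) depth=8
  + 33.192.0.0/12 (H1) depth=12
  del 57.240.0.0/12 (clear depth 12)
  + 57.253.239.38/32 (H5) depth=32
  + 57.253.239.38/32 (H5) depth=32
  lookup 33.192.9.212: bits 001000011100 walk d0:-→d1:-→d2:-→d3:-→d4:-→d5:-→d6:-→d7:-→d8:H1→d9:-→d10:-→d11:-→d12:H1 -> H1
  del 33.0.0.0/8 (clear depth 8)
  lookup 33.193.107.233: bits 001000011100 walk d0:-→d1:-→d2:-→d3:-→d4:-→d5:-→d6:-→d7:-→d8:-→d9:-→d10:-→d11:-→d12:H1 -> H1
  + 0.0.0.0/0 (H4) depth=0
  lookup 57.253.239.38: bits 00111001111111011110111100100110 walk d0:H4→d1:-→d2:-→d3:-→d4:-→d5:-→d6:-→d7:-→d8:-→d9:-→d10:-→d11:-→d12:-→d13:-→d14:-→d15:-→d16:-→d17:-→d18:-→d19:-→d20:-→d21:-→d22:-→d23:-→d24:-→d25:-→d26:-→d27:-→d28:-→d29:-→d30:-→d31:-→d32:H5 -> H5
  lookup 57.253.175.38: bits 00111001111111011 walk d0:H4→d1:-→d2:-→d3:-→d4:-→d5:-→d6:-→d7:-→d8:-→d9:-→d10:-→d11:-→d12:-→d13:-→d14:-→d15:-→d16:-→d17:- -> H4
  lookup 33.192.0.127: bits 001000011100 walk d0:H4→d1:-→d2:-→d3:-→d4:-→d5:-→d6:-→d7:-→d8:-→d9:-→d10:-→d11:-→d12:H1 -> H1
  lookup 33.192.1.89: bits 001000011100 walk d0:H4→d1:-→d2:-→d3:-→d4:-→d5:-→d6:-→d7:-→d8:-→d9:-→d10:-→d11:-→d12:H1 -> H1
  + 33.203.168.152/31 (H0) depth=31
  lookup 57.253.239.38: bits 00111001111111011110111100100110 walk d0:H4→d1:-→d2:-→d3:-→d4:-→d5:-→d6:-→d7:-→d8:-→d9:-→d10:-→d11:-→d12:-→d13:-→d14:-→d15:-→d16:-→d17:-→d18:-→d19:-→d20:-→d21:-→d22:-→d23:-→d24:-→d25:-→d26:-→d27:-→d28:-→d29:-→d30:-→d31:-→d32:H5 -> H5
  del 0.0.0.0/0 (clear depth 0)
  lookup 33.203.168.152: bits 0010000111001011101010001001100 walk d0:-→d1:-→d2:-→d3:-→d4:-→d5:-→d6:-→d7:-→d8:-→d9:-→d10:-→d11:-→d12:H1→d13:-→d14:-→d15:-→d16:-→d17:-→d18:-→d19:-→d20:-→d21:-→d22:-→d23:-→d24:-→d25:-→d26:-→d27:-→d28:-→d29:-→d30:-→d31:H0 -> H0
  + 57.253.232.0/21 (H4) depth=21
  + 33.203.168.128/25 (H1) depth=25

== LOOKUPS ==
["H6","H6","H1","H1","H5","H4","H1","H1","H5","H0"]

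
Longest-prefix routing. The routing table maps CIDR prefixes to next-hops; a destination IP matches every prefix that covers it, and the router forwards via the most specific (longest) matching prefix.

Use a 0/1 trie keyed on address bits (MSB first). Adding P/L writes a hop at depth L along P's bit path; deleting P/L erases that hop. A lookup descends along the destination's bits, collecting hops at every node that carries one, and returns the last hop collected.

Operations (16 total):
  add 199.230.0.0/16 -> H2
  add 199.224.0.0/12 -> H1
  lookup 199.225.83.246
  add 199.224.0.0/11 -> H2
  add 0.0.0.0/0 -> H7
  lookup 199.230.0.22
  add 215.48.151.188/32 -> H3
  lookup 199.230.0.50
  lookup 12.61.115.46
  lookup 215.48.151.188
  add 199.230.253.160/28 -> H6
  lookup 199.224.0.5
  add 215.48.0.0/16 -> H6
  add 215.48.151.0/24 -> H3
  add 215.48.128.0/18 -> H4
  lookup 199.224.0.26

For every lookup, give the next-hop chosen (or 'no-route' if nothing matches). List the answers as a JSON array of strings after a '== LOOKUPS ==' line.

Apply in order:
  add 199.230.0.0/16 -> H2 at depth 16
  add 199.224.0.0/12 -> H1 at depth 12
  lookup 199.225.83.246: bits 1100011111100 walk d0:-→d1:-→d2:-→d3:-→d4:-→d5:-→d6:-→d7:-→d8:-→d9:-→d10:-→d11:-→d12:H1→d13:- -> H1
  add 199.224.0.0/11 -> H2 at depth 11
  add 0.0.0.0/0 -> H7 at depth 0
  lookup 199.230.0.22: bits 1100011111100110 walk d0:H7→d1:-→d2:-→d3:-→d4:-→d5:-→d6:-→d7:-→d8:-→d9:-→d10:-→d11:H2→d12:H1→d13:-→d14:-→d15:-→d16:H2 -> H2
  add 215.48.151.188/32 -> H3 at depth 32
  lookup 199.230.0.50: bits 1100011111100110 walk d0:H7→d1:-→d2:-→d3:-→d4:-→d5:-→d6:-→d7:-→d8:-→d9:-→d10:-→d11:H2→d12:H1→d13:-→d14:-→d15:-→d16:H2 -> H2
  lookup 12.61.115.46: bits ε walk d0:H7 -> H7
  lookup 215.48.151.188: bits 11010111001100001001011110111100 walk d0:H7→d1:-→d2:-→d3:-→d4:-→d5:-→d6:-→d7:-→d8:-→d9:-→d10:-→d11:-→d12:-→d13:-→d14:-→d15:-→d16:-→d17:-→d18:-→d19:-→d20:-→d21:-→d22:-→d23:-→d24:-→d25:-→d26:-→d27:-→d28:-→d29:-→d30:-→d31:-→d32:H3 -> H3
  add 199.230.253.160/28 -> H6 at depth 28
  lookup 199.224.0.5: bits 1100011111100 walk d0:H7→d1:-→d2:-→d3:-→d4:-→d5:-→d6:-→d7:-→d8:-→d9:-→d10:-→d11:H2→d12:H1→d13:- -> H1
  add 215.48.0.0/16 -> H6 at depth 16
  add 215.48.151.0/24 -> H3 at depth 24
  add 215.48.128.0/18 -> H4 at depth 18
  lookup 199.224.0.26: bits 1100011111100 walk d0:H7→d1:-→d2:-→d3:-→d4:-→d5:-→d6:-→d7:-→d8:-→d9:-→d10:-→d11:H2→d12:H1→d13:- -> H1

== LOOKUPS ==
["H1","H2","H2","H7","H3","H1","H1"]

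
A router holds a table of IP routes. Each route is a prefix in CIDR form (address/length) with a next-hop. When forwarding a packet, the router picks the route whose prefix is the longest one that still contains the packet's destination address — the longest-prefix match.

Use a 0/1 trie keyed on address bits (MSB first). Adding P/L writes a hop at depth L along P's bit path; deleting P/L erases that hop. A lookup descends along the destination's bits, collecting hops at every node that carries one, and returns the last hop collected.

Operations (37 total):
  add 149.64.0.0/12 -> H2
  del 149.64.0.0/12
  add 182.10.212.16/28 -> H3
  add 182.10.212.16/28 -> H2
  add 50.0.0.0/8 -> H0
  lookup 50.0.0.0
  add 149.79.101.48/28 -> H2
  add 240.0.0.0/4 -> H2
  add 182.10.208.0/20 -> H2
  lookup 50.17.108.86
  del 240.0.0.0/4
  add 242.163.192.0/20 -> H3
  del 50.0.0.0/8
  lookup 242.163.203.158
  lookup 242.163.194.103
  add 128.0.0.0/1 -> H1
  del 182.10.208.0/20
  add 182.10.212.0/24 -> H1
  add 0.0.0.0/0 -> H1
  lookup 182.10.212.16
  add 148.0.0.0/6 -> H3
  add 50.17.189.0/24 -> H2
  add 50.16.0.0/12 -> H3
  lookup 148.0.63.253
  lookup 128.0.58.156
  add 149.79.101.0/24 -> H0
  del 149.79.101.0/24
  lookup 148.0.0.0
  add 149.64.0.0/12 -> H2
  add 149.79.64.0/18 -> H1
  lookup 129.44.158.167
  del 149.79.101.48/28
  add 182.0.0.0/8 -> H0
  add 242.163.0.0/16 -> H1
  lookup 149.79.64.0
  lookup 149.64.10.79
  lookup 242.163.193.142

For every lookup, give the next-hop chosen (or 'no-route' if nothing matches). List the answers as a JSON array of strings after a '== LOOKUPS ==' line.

Apply in order:
  add 149.64.0.0/12 -> H2 at depth 12
  del 149.64.0.0/12 (clear depth 12)
  add 182.10.212.16/28 -> H3 at depth 28
  add 182.10.212.16/28 -> H2 at depth 28
  add 50.0.0.0/8 -> H0 at depth 8
  Q 50.0.0.0: descend 00110010 ; hops seen [H0] ; pick H0
  add 149.79.101.48/28 -> H2 at depth 28
  add 240.0.0.0/4 -> H2 at depth 4
  add 182.10.208.0/20 -> H2 at depth 20
  Q 50.17.108.86: descend 00110010 ; hops seen [H0] ; pick H0
  del 240.0.0.0/4 (clear depth 4)
  add 242.163.192.0/20 -> H3 at depth 20
  del 50.0.0.0/8 (clear depth 8)
  Q 242.163.203.158: descend 11110010101000111100 ; hops seen [H3] ; pick H3
  Q 242.163.194.103: descend 11110010101000111100 ; hops seen [H3] ; pick H3
  add 128.0.0.0/1 -> H1 at depth 1
  del 182.10.208.0/20 (clear depth 20)
  add 182.10.212.0/24 -> H1 at depth 24
  add 0.0.0.0/0 -> H1 at depth 0
  Q 182.10.212.16: descend 1011011000001010110101000001 ; hops seen [H1,H1,H1,H2] ; pick H2
  add 148.0.0.0/6 -> H3 at depth 6
  add 50.17.189.0/24 -> H2 at depth 24
  add 50.16.0.0/12 -> H3 at depth 12
  Q 148.0.63.253: descend 1001010 ; hops seen [H1,H1,H3] ; pick H3
  Q 128.0.58.156: descend 100 ; hops seen [H1,H1] ; pick H1
  add 149.79.101.0/24 -> H0 at depth 24
  del 149.79.101.0/24 (clear depth 24)
  Q 148.0.0.0: descend 1001010 ; hops seen [H1,H1,H3] ; pick H3
  add 149.64.0.0/12 -> H2 at depth 12
  add 149.79.64.0/18 -> H1 at depth 18
  Q 129.44.158.167: descend 100 ; hops seen [H1,H1] ; pick H1
  del 149.79.101.48/28 (clear depth 28)
  add 182.0.0.0/8 -> H0 at depth 8
  add 242.163.0.0/16 -> H1 at depth 16
  Q 149.79.64.0: descend 100101010100111101 ; hops seen [H1,H1,H3,H2,H1] ; pick H1
  Q 149.64.10.79: descend 100101010100 ; hops seen [H1,H1,H3,H2] ; pick H2
  Q 242.163.193.142: descend 11110010101000111100 ; hops seen [H1,H1,H1,H3] ; pick H3

== LOOKUPS ==
["H0","H0","H3","H3","H2","H3","H1","H3","H1","H1","H2","H3"]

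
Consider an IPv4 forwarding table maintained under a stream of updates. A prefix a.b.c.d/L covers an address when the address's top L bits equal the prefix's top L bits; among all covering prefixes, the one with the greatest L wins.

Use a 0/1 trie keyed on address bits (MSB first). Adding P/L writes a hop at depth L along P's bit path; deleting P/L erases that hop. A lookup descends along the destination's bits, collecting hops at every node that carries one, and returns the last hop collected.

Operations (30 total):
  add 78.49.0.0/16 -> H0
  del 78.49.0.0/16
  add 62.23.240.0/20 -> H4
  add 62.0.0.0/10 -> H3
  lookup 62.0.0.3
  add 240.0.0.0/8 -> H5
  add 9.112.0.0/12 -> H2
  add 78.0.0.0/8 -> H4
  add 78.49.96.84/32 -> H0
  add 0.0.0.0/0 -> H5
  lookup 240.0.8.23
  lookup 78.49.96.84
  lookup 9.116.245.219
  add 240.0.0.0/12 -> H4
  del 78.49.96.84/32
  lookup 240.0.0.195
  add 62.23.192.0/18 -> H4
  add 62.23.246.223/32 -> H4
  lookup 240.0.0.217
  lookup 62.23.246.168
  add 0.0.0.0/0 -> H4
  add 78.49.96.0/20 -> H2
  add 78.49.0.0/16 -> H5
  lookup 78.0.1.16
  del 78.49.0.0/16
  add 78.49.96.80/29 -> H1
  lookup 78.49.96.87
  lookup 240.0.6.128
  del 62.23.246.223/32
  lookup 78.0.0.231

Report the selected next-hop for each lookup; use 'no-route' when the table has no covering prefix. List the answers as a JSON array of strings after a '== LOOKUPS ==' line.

Apply in order:
  add 78.49.0.0/16 -> H0 at depth 16
  - 78.49.0.0/16 clear@16
  add 62.23.240.0/20 -> H4 at depth 20
  add 62.0.0.0/10 -> H3 at depth 10
  lookup 62.0.0.3: bits 00111110000 walk d0:-→d1:-→d2:-→d3:-→d4:-→d5:-→d6:-→d7:-→d8:-→d9:-→d10:H3→d11:- -> H3
  add 240.0.0.0/8 -> H5 at depth 8
  add 9.112.0.0/12 -> H2 at depth 12
  add 78.0.0.0/8 -> H4 at depth 8
  add 78.49.96.84/32 -> H0 at depth 32
  add 0.0.0.0/0 -> H5 at depth 0
  lookup 240.0.8.23: bits 11110000 walk d0:H5→d1:-→d2:-→d3:-→d4:-→d5:-→d6:-→d7:-→d8:H5 -> H5
  lookup 78.49.96.84: bits 01001110001100010110000001010100 walk d0:H5→d1:-→d2:-→d3:-→d4:-→d5:-→d6:-→d7:-→d8:H4→d9:-→d10:-→d11:-→d12:-→d13:-→d14:-→d15:-→d16:-→d17:-→d18:-→d19:-→d20:-→d21:-→d22:-→d23:-→d24:-→d25:-→d26:-→d27:-→d28:-→d29:-→d30:-→d31:-→d32:H0 -> H0
  lookup 9.116.245.219: bits 000010010111 walk d0:H5→d1:-→d2:-→d3:-→d4:-→d5:-→d6:-→d7:-→d8:-→d9:-→d10:-→d11:-→d12:H2 -> H2
  add 240.0.0.0/12 -> H4 at depth 12
  - 78.49.96.84/32 clear@32
  lookup 240.0.0.195: bits 111100000000 walk d0:H5→d1:-→d2:-→d3:-→d4:-→d5:-→d6:-→d7:-→d8:H5→d9:-→d10:-→d11:-→d12:H4 -> H4
  add 62.23.192.0/18 -> H4 at depth 18
  add 62.23.246.223/32 -> H4 at depth 32
  lookup 240.0.0.217: bits 111100000000 walk d0:H5→d1:-→d2:-→d3:-→d4:-→d5:-→d6:-→d7:-→d8:H5→d9:-→d10:-→d11:-→d12:H4 -> H4
  lookup 62.23.246.168: bits 0011111000010111111101101 walk d0:H5→d1:-→d2:-→d3:-→d4:-→d5:-→d6:-→d7:-→d8:-→d9:-→d10:H3→d11:-→d12:-→d13:-→d14:-→d15:-→d16:-→d17:-→d18:H4→d19:-→d20:H4→d21:-→d22:-→d23:-→d24:-→d25:- -> H4
  add 0.0.0.0/0 -> H4 at depth 0
  add 78.49.96.0/20 -> H2 at depth 20
  add 78.49.0.0/16 -> H5 at depth 16
  lookup 78.0.1.16: bits 0100111000 walk d0:H4→d1:-→d2:-→d3:-→d4:-→d5:-→d6:-→d7:-→d8:H4→d9:-→d10:- -> H4
  - 78.49.0.0/16 clear@16
  add 78.49.96.80/29 -> H1 at depth 29
  lookup 78.49.96.87: bits 010011100011000101100000010101 walk d0:H4→d1:-→d2:-→d3:-→d4:-→d5:-→d6:-→d7:-→d8:H4→d9:-→d10:-→d11:-→d12:-→d13:-→d14:-→d15:-→d16:-→d17:-→d18:-→d19:-→d20:H2→d21:-→d22:-→d23:-→d24:-→d25:-→d26:-→d27:-→d28:-→d29:H1→d30:- -> H1
  lookup 240.0.6.128: bits 111100000000 walk d0:H4→d1:-→d2:-→d3:-→d4:-→d5:-→d6:-→d7:-→d8:H5→d9:-→d10:-→d11:-→d12:H4 -> H4
  - 62.23.246.223/32 clear@32
  lookup 78.0.0.231: bits 0100111000 walk d0:H4→d1:-→d2:-→d3:-→d4:-→d5:-→d6:-→d7:-→d8:H4→d9:-→d10:- -> H4

== LOOKUPS ==
["H3","H5","H0","H2","H4","H4","H4","H4","H1","H4","H4"]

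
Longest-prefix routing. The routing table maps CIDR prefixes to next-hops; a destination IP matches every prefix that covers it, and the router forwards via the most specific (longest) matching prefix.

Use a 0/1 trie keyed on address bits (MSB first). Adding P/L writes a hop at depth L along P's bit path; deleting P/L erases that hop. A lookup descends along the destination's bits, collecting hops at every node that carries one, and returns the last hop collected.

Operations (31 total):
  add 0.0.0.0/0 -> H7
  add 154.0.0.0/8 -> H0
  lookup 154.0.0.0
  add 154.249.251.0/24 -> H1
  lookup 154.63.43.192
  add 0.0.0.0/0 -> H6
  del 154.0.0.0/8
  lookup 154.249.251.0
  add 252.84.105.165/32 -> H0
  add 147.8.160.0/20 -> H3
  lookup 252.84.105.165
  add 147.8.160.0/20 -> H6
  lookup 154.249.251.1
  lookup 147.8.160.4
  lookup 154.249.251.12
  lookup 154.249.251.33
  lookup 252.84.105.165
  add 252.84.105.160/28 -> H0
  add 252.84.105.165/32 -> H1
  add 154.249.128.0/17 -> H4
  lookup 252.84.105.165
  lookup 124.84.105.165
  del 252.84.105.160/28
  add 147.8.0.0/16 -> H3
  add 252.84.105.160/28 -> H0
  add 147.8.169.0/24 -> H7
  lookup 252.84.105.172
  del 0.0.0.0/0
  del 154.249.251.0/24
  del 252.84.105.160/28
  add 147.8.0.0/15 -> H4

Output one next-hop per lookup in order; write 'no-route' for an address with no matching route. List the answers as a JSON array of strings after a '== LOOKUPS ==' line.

Apply in order:
  add 0.0.0.0/0 -> H7 at depth 0
  add 154.0.0.0/8 -> H0 at depth 8
  Q 154.0.0.0: descend 10011010 ; hops seen [H7,H0] ; pick H0
  add 154.249.251.0/24 -> H1 at depth 24
  Q 154.63.43.192: descend 10011010 ; hops seen [H7,H0] ; pick H0
  add 0.0.0.0/0 -> H6 at depth 0
  - 154.0.0.0/8 clear@8
  Q 154.249.251.0: descend 100110101111100111111011 ; hops seen [H6,H1] ; pick H1
  add 252.84.105.165/32 -> H0 at depth 32
  add 147.8.160.0/20 -> H3 at depth 20
  Q 252.84.105.165: descend 11111100010101000110100110100101 ; hops seen [H6,H0] ; pick H0
  add 147.8.160.0/20 -> H6 at depth 20
  Q 154.249.251.1: descend 100110101111100111111011 ; hops seen [H6,H1] ; pick H1
  Q 147.8.160.4: descend 10010011000010001010 ; hops seen [H6,H6] ; pick H6
  Q 154.249.251.12: descend 100110101111100111111011 ; hops seen [H6,H1] ; pick H1
  Q 154.249.251.33: descend 100110101111100111111011 ; hops seen [H6,H1] ; pick H1
  Q 252.84.105.165: descend 11111100010101000110100110100101 ; hops seen [H6,H0] ; pick H0
  add 252.84.105.160/28 -> H0 at depth 28
  add 252.84.105.165/32 -> H1 at depth 32
  add 154.249.128.0/17 -> H4 at depth 17
  Q 252.84.105.165: descend 11111100010101000110100110100101 ; hops seen [H6,H0,H1] ; pick H1
  Q 124.84.105.165: descend ε ; hops seen [H6] ; pick H6
  - 252.84.105.160/28 clear@28
  add 147.8.0.0/16 -> H3 at depth 16
  add 252.84.105.160/28 -> H0 at depth 28
  add 147.8.169.0/24 -> H7 at depth 24
  Q 252.84.105.172: descend 1111110001010100011010011010 ; hops seen [H6,H0] ; pick H0
  - 0.0.0.0/0 clear@0
  - 154.249.251.0/24 clear@24
  - 252.84.105.160/28 clear@28
  add 147.8.0.0/15 -> H4 at depth 15

== LOOKUPS ==
["H0","H0","H1","H0","H1","H6","H1","H1","H0","H1","H6","H0"]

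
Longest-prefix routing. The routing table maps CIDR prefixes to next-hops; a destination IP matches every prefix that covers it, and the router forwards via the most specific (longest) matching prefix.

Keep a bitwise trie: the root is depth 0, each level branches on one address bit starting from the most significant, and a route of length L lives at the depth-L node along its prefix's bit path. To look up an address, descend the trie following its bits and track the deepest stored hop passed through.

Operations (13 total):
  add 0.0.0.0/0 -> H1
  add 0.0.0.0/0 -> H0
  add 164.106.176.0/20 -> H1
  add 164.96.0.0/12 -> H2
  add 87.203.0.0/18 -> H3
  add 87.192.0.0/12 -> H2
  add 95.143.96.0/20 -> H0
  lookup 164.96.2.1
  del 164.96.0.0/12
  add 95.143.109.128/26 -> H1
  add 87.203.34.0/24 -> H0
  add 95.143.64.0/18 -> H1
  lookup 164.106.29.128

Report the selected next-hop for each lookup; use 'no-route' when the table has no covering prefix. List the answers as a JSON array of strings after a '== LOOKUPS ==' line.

Process each operation:
  add 0.0.0.0/0 -> H1 at depth 0
  add 0.0.0.0/0 -> H0 at depth 0
  add 164.106.176.0/20 -> H1 at depth 20
  add 164.96.0.0/12 -> H2 at depth 12
  add 87.203.0.0/18 -> H3 at depth 18
  add 87.192.0.0/12 -> H2 at depth 12
  add 95.143.96.0/20 -> H0 at depth 20
  Q 164.96.2.1: descend 101001000110 ; hops seen [H0,H2] ; pick H2
  - 164.96.0.0/12 clear@12
  add 95.143.109.128/26 -> H1 at depth 26
  add 87.203.34.0/24 -> H0 at depth 24
  add 95.143.64.0/18 -> H1 at depth 18
  Q 164.106.29.128: descend 1010010001101010 ; hops seen [H0] ; pick H0

== LOOKUPS ==
["H2","H0"]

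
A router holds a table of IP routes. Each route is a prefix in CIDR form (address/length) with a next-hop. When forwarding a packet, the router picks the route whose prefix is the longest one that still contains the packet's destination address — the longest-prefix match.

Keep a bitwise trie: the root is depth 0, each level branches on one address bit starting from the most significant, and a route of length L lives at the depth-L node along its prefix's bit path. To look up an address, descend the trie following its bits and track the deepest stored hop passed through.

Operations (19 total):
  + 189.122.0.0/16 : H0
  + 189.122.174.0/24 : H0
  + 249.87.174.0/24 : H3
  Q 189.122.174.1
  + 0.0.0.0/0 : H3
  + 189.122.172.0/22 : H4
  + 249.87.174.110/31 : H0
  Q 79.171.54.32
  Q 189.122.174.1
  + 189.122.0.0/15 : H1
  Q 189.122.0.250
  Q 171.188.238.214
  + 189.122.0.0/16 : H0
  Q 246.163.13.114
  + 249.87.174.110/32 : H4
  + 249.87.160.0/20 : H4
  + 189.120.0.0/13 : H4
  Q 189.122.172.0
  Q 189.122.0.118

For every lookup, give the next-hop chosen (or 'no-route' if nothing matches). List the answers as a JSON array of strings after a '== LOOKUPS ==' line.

Trace:
  + 189.122.0.0/16 (H0) depth=16
  + 189.122.174.0/24 (H0) depth=24
  + 249.87.174.0/24 (H3) depth=24
  ? 189.122.174.1  path d0:-→d1:-→d2:-→d3:-→d4:-→d5:-→d6:-→d7:-→d8:-→d9:-→d10:-→d11:-→d12:-→d13:-→d14:-→d15:-→d16:H0→d17:-→d18:-→d19:-→d20:-→d21:-→d22:-→d23:-→d24:H0  best=H0
  + 0.0.0.0/0 (H3) depth=0
  + 189.122.172.0/22 (H4) depth=22
  + 249.87.174.110/31 (H0) depth=31
  ? 79.171.54.32  path d0:H3  best=H3
  ? 189.122.174.1  path d0:H3→d1:-→d2:-→d3:-→d4:-→d5:-→d6:-→d7:-→d8:-→d9:-→d10:-→d11:-→d12:-→d13:-→d14:-→d15:-→d16:H0→d17:-→d18:-→d19:-→d20:-→d21:-→d22:H4→d23:-→d24:H0  best=H0
  + 189.122.0.0/15 (H1) depth=15
  ? 189.122.0.250  path d0:H3→d1:-→d2:-→d3:-→d4:-→d5:-→d6:-→d7:-→d8:-→d9:-→d10:-→d11:-→d12:-→d13:-→d14:-→d15:H1→d16:H0  best=H0
  ? 171.188.238.214  path d0:H3→d1:-→d2:-→d3:-  best=H3
  + 189.122.0.0/16 (H0) depth=16
  ? 246.163.13.114  path d0:H3→d1:-→d2:-→d3:-→d4:-  best=H3
  + 249.87.174.110/32 (H4) depth=32
  + 249.87.160.0/20 (H4) depth=20
  + 189.120.0.0/13 (H4) depth=13
  ? 189.122.172.0  path d0:H3→d1:-→d2:-→d3:-→d4:-→d5:-→d6:-→d7:-→d8:-→d9:-→d10:-→d11:-→d12:-→d13:H4→d14:-→d15:H1→d16:H0→d17:-→d18:-→d19:-→d20:-→d21:-→d22:H4  best=H4
  ? 189.122.0.118  path d0:H3→d1:-→d2:-→d3:-→d4:-→d5:-→d6:-→d7:-→d8:-→d9:-→d10:-→d11:-→d12:-→d13:H4→d14:-→d15:H1→d16:H0  best=H0

== LOOKUPS ==
["H0","H3","H0","H0","H3","H3","H4","H0"]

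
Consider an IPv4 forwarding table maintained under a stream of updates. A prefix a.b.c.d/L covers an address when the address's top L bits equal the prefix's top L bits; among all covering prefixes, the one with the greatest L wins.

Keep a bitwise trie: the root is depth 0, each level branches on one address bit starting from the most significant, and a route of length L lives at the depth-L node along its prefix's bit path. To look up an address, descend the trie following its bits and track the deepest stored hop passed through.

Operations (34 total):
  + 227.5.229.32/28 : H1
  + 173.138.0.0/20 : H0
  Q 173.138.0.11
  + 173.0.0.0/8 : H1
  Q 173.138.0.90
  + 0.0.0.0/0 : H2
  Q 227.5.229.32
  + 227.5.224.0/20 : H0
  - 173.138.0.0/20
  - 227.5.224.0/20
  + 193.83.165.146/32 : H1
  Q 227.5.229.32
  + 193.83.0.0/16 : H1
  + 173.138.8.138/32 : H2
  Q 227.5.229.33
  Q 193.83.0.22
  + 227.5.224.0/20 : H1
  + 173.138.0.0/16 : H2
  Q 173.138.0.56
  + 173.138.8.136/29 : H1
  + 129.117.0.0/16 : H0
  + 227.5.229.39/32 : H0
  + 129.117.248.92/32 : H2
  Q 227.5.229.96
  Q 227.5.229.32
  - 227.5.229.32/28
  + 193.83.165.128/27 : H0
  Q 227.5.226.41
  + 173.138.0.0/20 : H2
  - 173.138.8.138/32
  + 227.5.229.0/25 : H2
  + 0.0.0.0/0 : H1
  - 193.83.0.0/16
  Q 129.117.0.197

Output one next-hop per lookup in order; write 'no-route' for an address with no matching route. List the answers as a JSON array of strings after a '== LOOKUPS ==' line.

Apply in order:
  add 227.5.229.32/28 -> H1 at depth 28
  add 173.138.0.0/20 -> H0 at depth 20
  lookup 173.138.0.11: bits 10101101100010100000 walk d0:-→d1:-→d2:-→d3:-→d4:-→d5:-→d6:-→d7:-→d8:-→d9:-→d10:-→d11:-→d12:-→d13:-→d14:-→d15:-→d16:-→d17:-→d18:-→d19:-→d20:H0 -> H0
  add 173.0.0.0/8 -> H1 at depth 8
  lookup 173.138.0.90: bits 10101101100010100000 walk d0:-→d1:-→d2:-→d3:-→d4:-→d5:-→d6:-→d7:-→d8:H1→d9:-→d10:-→d11:-→d12:-→d13:-→d14:-→d15:-→d16:-→d17:-→d18:-→d19:-→d20:H0 -> H0
  add 0.0.0.0/0 -> H2 at depth 0
  lookup 227.5.229.32: bits 1110001100000101111001010010 walk d0:H2→d1:-→d2:-→d3:-→d4:-→d5:-→d6:-→d7:-→d8:-→d9:-→d10:-→d11:-→d12:-→d13:-→d14:-→d15:-→d16:-→d17:-→d18:-→d19:-→d20:-→d21:-→d22:-→d23:-→d24:-→d25:-→d26:-→d27:-→d28:H1 -> H1
  add 227.5.224.0/20 -> H0 at depth 20
  - 173.138.0.0/20 clear@20
  - 227.5.224.0/20 clear@20
  add 193.83.165.146/32 -> H1 at depth 32
  lookup 227.5.229.32: bits 1110001100000101111001010010 walk d0:H2→d1:-→d2:-→d3:-→d4:-→d5:-→d6:-→d7:-→d8:-→d9:-→d10:-→d11:-→d12:-→d13:-→d14:-→d15:-→d16:-→d17:-→d18:-→d19:-→d20:-→d21:-→d22:-→d23:-→d24:-→d25:-→d26:-→d27:-→d28:H1 -> H1
  add 193.83.0.0/16 -> H1 at depth 16
  add 173.138.8.138/32 -> H2 at depth 32
  lookup 227.5.229.33: bits 1110001100000101111001010010 walk d0:H2→d1:-→d2:-→d3:-→d4:-→d5:-→d6:-→d7:-→d8:-→d9:-→d10:-→d11:-→d12:-→d13:-→d14:-→d15:-→d16:-→d17:-→d18:-→d19:-→d20:-→d21:-→d22:-→d23:-→d24:-→d25:-→d26:-→d27:-→d28:H1 -> H1
  lookup 193.83.0.22: bits 1100000101010011 walk d0:H2→d1:-→d2:-→d3:-→d4:-→d5:-→d6:-→d7:-→d8:-→d9:-→d10:-→d11:-→d12:-→d13:-→d14:-→d15:-→d16:H1 -> H1
  add 227.5.224.0/20 -> H1 at depth 20
  add 173.138.0.0/16 -> H2 at depth 16
  lookup 173.138.0.56: bits 10101101100010100000 walk d0:H2→d1:-→d2:-→d3:-→d4:-→d5:-→d6:-→d7:-→d8:H1→d9:-→d10:-→d11:-→d12:-→d13:-→d14:-→d15:-→d16:H2→d17:-→d18:-→d19:-→d20:- -> H2
  add 173.138.8.136/29 -> H1 at depth 29
  add 129.117.0.0/16 -> H0 at depth 16
  add 227.5.229.39/32 -> H0 at depth 32
  add 129.117.248.92/32 -> H2 at depth 32
  lookup 227.5.229.96: bits 1110001100000101111001010 walk d0:H2→d1:-→d2:-→d3:-→d4:-→d5:-→d6:-→d7:-→d8:-→d9:-→d10:-→d11:-→d12:-→d13:-→d14:-→d15:-→d16:-→d17:-→d18:-→d19:-→d20:H1→d21:-→d22:-→d23:-→d24:-→d25:- -> H1
  lookup 227.5.229.32: bits 11100011000001011110010100100 walk d0:H2→d1:-→d2:-→d3:-→d4:-→d5:-→d6:-→d7:-→d8:-→d9:-→d10:-→d11:-→d12:-→d13:-→d14:-→d15:-→d16:-→d17:-→d18:-→d19:-→d20:H1→d21:-→d22:-→d23:-→d24:-→d25:-→d26:-→d27:-→d28:H1→d29:- -> H1
  - 227.5.229.32/28 clear@28
  add 193.83.165.128/27 -> H0 at depth 27
  lookup 227.5.226.41: bits 111000110000010111100 walk d0:H2→d1:-→d2:-→d3:-→d4:-→d5:-→d6:-→d7:-→d8:-→d9:-→d10:-→d11:-→d12:-→d13:-→d14:-→d15:-→d16:-→d17:-→d18:-→d19:-→d20:H1→d21:- -> H1
  add 173.138.0.0/20 -> H2 at depth 20
  - 173.138.8.138/32 clear@32
  add 227.5.229.0/25 -> H2 at depth 25
  add 0.0.0.0/0 -> H1 at depth 0
  - 193.83.0.0/16 clear@16
  lookup 129.117.0.197: bits 1000000101110101 walk d0:H1→d1:-→d2:-→d3:-→d4:-→d5:-→d6:-→d7:-→d8:-→d9:-→d10:-→d11:-→d12:-→d13:-→d14:-→d15:-→d16:H0 -> H0

== LOOKUPS ==
["H0","H0","H1","H1","H1","H1","H2","H1","H1","H1","H0"]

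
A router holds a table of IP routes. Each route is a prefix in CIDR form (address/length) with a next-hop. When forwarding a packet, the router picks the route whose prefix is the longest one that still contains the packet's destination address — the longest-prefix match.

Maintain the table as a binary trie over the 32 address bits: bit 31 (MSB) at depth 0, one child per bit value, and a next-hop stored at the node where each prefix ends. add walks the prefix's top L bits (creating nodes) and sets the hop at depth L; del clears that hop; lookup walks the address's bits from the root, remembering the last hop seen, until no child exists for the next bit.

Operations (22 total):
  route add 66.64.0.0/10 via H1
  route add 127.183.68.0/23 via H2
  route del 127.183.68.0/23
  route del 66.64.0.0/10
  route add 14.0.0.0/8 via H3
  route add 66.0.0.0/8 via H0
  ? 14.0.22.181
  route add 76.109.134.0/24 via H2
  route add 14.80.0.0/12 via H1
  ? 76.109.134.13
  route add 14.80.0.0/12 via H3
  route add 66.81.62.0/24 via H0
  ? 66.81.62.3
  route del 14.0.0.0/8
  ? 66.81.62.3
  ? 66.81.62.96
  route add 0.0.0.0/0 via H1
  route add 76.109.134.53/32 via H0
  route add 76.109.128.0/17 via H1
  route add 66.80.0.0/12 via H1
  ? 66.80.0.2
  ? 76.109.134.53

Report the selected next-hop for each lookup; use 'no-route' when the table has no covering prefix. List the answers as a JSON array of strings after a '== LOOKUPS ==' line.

Trace:
  + 66.64.0.0/10 (H1) depth=10
  + 127.183.68.0/23 (H2) depth=23
  - 127.183.68.0/23 clear@23
  - 66.64.0.0/10 clear@10
  + 14.0.0.0/8 (H3) depth=8
  + 66.0.0.0/8 (H0) depth=8
  lookup 14.0.22.181: bits 00001110 walk d0:-→d1:-→d2:-→d3:-→d4:-→d5:-→d6:-→d7:-→d8:H3 -> H3
  + 76.109.134.0/24 (H2) depth=24
  + 14.80.0.0/12 (H1) depth=12
  lookup 76.109.134.13: bits 010011000110110110000110 walk d0:-→d1:-→d2:-→d3:-→d4:-→d5:-→d6:-→d7:-→d8:-→d9:-→d10:-→d11:-→d12:-→d13:-→d14:-→d15:-→d16:-→d17:-→d18:-→d19:-→d20:-→d21:-→d22:-→d23:-→d24:H2 -> H2
  + 14.80.0.0/12 (H3) depth=12
  + 66.81.62.0/24 (H0) depth=24
  lookup 66.81.62.3: bits 010000100101000100111110 walk d0:-→d1:-→d2:-→d3:-→d4:-→d5:-→d6:-→d7:-→d8:H0→d9:-→d10:-→d11:-→d12:-→d13:-→d14:-→d15:-→d16:-→d17:-→d18:-→d19:-→d20:-→d21:-→d22:-→d23:-→d24:H0 -> H0
  - 14.0.0.0/8 clear@8
  lookup 66.81.62.3: bits 010000100101000100111110 walk d0:-→d1:-→d2:-→d3:-→d4:-→d5:-→d6:-→d7:-→d8:H0→d9:-→d10:-→d11:-→d12:-→d13:-→d14:-→d15:-→d16:-→d17:-→d18:-→d19:-→d20:-→d21:-→d22:-→d23:-→d24:H0 -> H0
  lookup 66.81.62.96: bits 010000100101000100111110 walk d0:-→d1:-→d2:-→d3:-→d4:-→d5:-→d6:-→d7:-→d8:H0→d9:-→d10:-→d11:-→d12:-→d13:-→d14:-→d15:-→d16:-→d17:-→d18:-→d19:-→d20:-→d21:-→d22:-→d23:-→d24:H0 -> H0
  + 0.0.0.0/0 (H1) depth=0
  + 76.109.134.53/32 (H0) depth=32
  + 76.109.128.0/17 (H1) depth=17
  + 66.80.0.0/12 (H1) depth=12
  lookup 66.80.0.2: bits 010000100101000 walk d0:H1→d1:-→d2:-→d3:-→d4:-→d5:-→d6:-→d7:-→d8:H0→d9:-→d10:-→d11:-→d12:H1→d13:-→d14:-→d15:- -> H1
  lookup 76.109.134.53: bits 01001100011011011000011000110101 walk d0:H1→d1:-→d2:-→d3:-→d4:-→d5:-→d6:-→d7:-→d8:-→d9:-→d10:-→d11:-→d12:-→d13:-→d14:-→d15:-→d16:-→d17:H1→d18:-→d19:-→d20:-→d21:-→d22:-→d23:-→d24:H2→d25:-→d26:-→d27:-→d28:-→d29:-→d30:-→d31:-→d32:H0 -> H0

== LOOKUPS ==
["H3","H2","H0","H0","H0","H1","H0"]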